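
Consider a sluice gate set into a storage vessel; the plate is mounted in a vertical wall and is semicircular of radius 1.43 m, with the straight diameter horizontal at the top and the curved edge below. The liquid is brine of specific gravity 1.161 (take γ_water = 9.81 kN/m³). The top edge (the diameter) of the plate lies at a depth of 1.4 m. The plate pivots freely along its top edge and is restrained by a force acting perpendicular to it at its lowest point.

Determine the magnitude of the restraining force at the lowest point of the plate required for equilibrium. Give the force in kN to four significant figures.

P ≈ 34.82 kN

γ = 1.161 × 9.81 = 11.38941 kN/m³.
The centroid of a semicircle lies 4r/(3π) = 0.606911 m from the diameter, here below the top edge, so the centroid depth is h_c = 1.4 + 0.606911 = 2.00691 m.
A = πr²/2 = π × 1.43²/2 = 3.21212 m².
Resultant F = γ·h_c·A = 11.38941 × 2.00691 × 3.21212 = 73.4211 kN.
I_c = (π/8 − 8/(9π))·r⁴ = 0.109757 × 1.43⁴ = 0.458962 m⁴.
Centre of pressure: y_p = y_c + I_c/(y_c·A) = 2.00691 + 0.458962/(2.00691 × 3.21212) = 2.00691 + 0.0711962 = 2.07811 m along the plane.
The resultant acts 0.606911 + 0.0711962 = 0.678107 m (along the plate) below the hinge at the top edge, so the moment about the hinge is M = F × 0.678107 = 73.4211 × 0.678107 = 49.7874 kN·m.
A normal force at the bottom, 1.43 m from the hinge, must supply this moment: P = 49.7874/1.43 = 34.8164 kN.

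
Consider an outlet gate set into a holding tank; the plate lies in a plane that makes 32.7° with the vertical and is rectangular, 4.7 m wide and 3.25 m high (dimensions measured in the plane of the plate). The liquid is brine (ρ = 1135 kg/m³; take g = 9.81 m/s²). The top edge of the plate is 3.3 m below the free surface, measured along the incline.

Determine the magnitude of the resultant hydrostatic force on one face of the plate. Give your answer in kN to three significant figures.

γ = ρg = 1135 × 9.81 / 1000 = 11.13435 kN/m³.
The plate makes 32.7° with the vertical, i.e. θ = 90° − 32.7° = 57.3° to the horizontal. Measuring y along the incline from the free-surface line, vertical depth h = y·sinθ with sinθ = 0.841511.
The centroid lies 3.25/2 = 1.625 m below the top edge, so y_c = 3.3 + 1.625 = 4.925 m and h_c = 4.925 × 0.841511 = 4.14444 m.
A = 4.7 × 3.25 = 15.275 m².
Resultant F = γ·h_c·A = 11.13435 × 4.14444 × 15.275 = 704.875 kN.

F ≈ 705 kN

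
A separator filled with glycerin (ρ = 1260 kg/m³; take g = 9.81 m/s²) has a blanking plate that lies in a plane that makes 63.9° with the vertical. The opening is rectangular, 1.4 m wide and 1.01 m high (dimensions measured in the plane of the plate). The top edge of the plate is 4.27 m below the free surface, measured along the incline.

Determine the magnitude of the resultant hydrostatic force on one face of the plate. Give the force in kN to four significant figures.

F ≈ 36.72 kN

γ = ρg = 1260 × 9.81 / 1000 = 12.3606 kN/m³.
The plate makes 63.9° with the vertical, i.e. θ = 90° − 63.9° = 26.1° to the horizontal. Measuring y along the incline from the free-surface line, vertical depth h = y·sinθ with sinθ = 0.439939.
The centroid lies 1.01/2 = 0.505 m below the top edge, so y_c = 4.27 + 0.505 = 4.775 m and h_c = 4.775 × 0.439939 = 2.10071 m.
A = 1.4 × 1.01 = 1.414 m².
Resultant F = γ·h_c·A = 12.3606 × 2.10071 × 1.414 = 36.716 kN.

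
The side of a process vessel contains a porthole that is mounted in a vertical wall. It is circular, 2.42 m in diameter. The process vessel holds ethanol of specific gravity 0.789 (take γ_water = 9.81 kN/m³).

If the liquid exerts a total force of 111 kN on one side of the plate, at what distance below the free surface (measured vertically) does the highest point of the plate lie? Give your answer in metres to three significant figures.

d_top ≈ 1.91 m

γ = 0.789 × 9.81 = 7.74009 kN/m³.
A = π(1.21)² = 4.59961 m².
From F = γ·h_c·A, the centroid depth is h_c = 111/(7.74009 × 4.59961) = 3.11786 m.
The centroid is at the centre, 1.21 m below the top of the plate, so the highest point sits at h_top = 3.11786 − 1.21 = 1.90786 m below the surface.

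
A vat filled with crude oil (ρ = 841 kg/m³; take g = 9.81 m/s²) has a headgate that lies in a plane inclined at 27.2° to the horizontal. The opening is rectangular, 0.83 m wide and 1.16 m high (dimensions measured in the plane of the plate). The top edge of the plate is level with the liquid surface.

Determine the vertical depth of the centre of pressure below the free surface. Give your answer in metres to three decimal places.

γ = ρg = 841 × 9.81 / 1000 = 8.25021 kN/m³.
Let θ = 27.2° be the plate's angle to the horizontal; measure y along the incline from where the plane meets the free surface. Vertical depth h = y·sinθ with sinθ = 0.457098.
The centroid lies 1.16/2 = 0.58 m below the top edge, so y_c = 0.58 m and h_c = 0.58 × 0.457098 = 0.265117 m.
A = 0.83 × 1.16 = 0.9628 m².
Resultant F = γ·h_c·A = 8.25021 × 0.265117 × 0.9628 = 2.1059 kN.
I_c = b·h³/12 = 0.83 × 1.16³/12 = 0.107962 m⁴.
Centre of pressure: y_p = y_c + I_c/(y_c·A) = 0.58 + 0.107962/(0.58 × 0.9628) = 0.58 + 0.193333 = 0.773333 m along the plane.
Vertically, h_p = y_p·sinθ = 0.773333 × 0.457098 = 0.353489 m.

h_p = 0.353 m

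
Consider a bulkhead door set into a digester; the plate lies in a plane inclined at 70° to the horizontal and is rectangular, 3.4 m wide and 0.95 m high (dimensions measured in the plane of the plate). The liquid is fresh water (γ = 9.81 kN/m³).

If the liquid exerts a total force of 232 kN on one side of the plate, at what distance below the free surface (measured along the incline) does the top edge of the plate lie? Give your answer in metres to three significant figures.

y_top ≈ 7.32 m

γ = 9.81 kN/m³.
A = 3.4 × 0.95 = 3.23 m².
From F = γ·h_c·A, the centroid depth is h_c = 232/(9.81 × 3.23) = 7.32178 m.
Let θ = 70° be the plate's angle to the horizontal; measure y along the incline from where the plane meets the free surface. Vertical depth h = y·sinθ with sinθ = 0.939693.
Along the incline, y_c = h_c/sinθ = 7.32178/0.939693 = 7.79167 m.
The centroid lies 0.95/2 = 0.475 m below the top edge, so the top edge sits at y_top = 7.79167 − 0.475 = 7.31667 m along the incline.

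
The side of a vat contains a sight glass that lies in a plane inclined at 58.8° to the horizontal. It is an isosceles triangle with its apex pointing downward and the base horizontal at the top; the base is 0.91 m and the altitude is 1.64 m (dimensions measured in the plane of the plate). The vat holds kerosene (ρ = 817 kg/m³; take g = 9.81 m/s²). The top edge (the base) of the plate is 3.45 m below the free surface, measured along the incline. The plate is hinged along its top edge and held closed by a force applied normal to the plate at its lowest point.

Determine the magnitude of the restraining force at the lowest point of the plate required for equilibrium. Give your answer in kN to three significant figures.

P ≈ 7.28 kN

γ = ρg = 817 × 9.81 / 1000 = 8.01477 kN/m³.
Let θ = 58.8° be the plate's angle to the horizontal; measure y along the incline from where the plane meets the free surface. Vertical depth h = y·sinθ with sinθ = 0.855364.
With the apex down, the centroid sits h/3 = 1.64/3 = 0.546667 m below the base (the top edge), so y_c = 3.45 + 0.546667 = 3.99667 m and h_c = 3.99667 × 0.855364 = 3.41861 m.
A = ½ × 0.91 × 1.64 = 0.7462 m².
Resultant F = γ·h_c·A = 8.01477 × 3.41861 × 0.7462 = 20.4454 kN.
I_c = b·h³/36 = 0.91 × 1.64³/36 = 0.111499 m⁴.
Centre of pressure: y_p = y_c + I_c/(y_c·A) = 3.99667 + 0.111499/(3.99667 × 0.7462) = 3.99667 + 0.0373867 = 4.03406 m along the plane.
The resultant acts 0.546667 + 0.0373867 = 0.584054 m (along the plate) below the hinge at the top edge, so the moment about the hinge is M = F × 0.584054 = 20.4454 × 0.584054 = 11.9412 kN·m.
A normal force at the bottom, 1.64 m from the hinge, must supply this moment: P = 11.9412/1.64 = 7.28122 kN.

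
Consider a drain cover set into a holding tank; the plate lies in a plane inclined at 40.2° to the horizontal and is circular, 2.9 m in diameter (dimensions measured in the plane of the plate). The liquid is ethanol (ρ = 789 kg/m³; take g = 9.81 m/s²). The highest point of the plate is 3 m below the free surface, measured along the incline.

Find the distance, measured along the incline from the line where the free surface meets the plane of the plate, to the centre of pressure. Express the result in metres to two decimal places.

y_p = 4.57 m

γ = ρg = 789 × 9.81 / 1000 = 7.74009 kN/m³.
Let θ = 40.2° be the plate's angle to the horizontal; measure y along the incline from where the plane meets the free surface. Vertical depth h = y·sinθ with sinθ = 0.645458.
The centroid is at the centre, 1.45 m below the top of the plate, so y_c = 3 + 1.45 = 4.45 m and h_c = 4.45 × 0.645458 = 2.87229 m.
A = π(1.45)² = 6.6052 m².
Resultant F = γ·h_c·A = 7.74009 × 2.87229 × 6.6052 = 146.845 kN.
I_c = πr⁴/4 = π × 1.45⁴/4 = 3.47186 m⁴.
Centre of pressure: y_p = y_c + I_c/(y_c·A) = 4.45 + 3.47186/(4.45 × 6.6052) = 4.45 + 0.118118 = 4.56812 m along the plane.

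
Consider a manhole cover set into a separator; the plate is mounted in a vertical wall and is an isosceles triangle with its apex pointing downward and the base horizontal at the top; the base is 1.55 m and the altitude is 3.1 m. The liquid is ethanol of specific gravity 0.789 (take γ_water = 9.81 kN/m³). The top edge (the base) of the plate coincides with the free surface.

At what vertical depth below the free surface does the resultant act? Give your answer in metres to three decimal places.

h_p = 1.550 m

γ = 0.789 × 9.81 = 7.74009 kN/m³.
With the apex down, the centroid sits h/3 = 3.1/3 = 1.03333 m below the base (the top edge), so the centroid depth is h_c = 1.03333 m.
A = ½ × 1.55 × 3.1 = 2.4025 m².
Resultant F = γ·h_c·A = 7.74009 × 1.03333 × 2.4025 = 19.2154 kN.
I_c = b·h³/36 = 1.55 × 3.1³/36 = 1.28267 m⁴.
Centre of pressure: y_p = y_c + I_c/(y_c·A) = 1.03333 + 1.28267/(1.03333 × 2.4025) = 1.03333 + 0.516669 = 1.55 m along the plane.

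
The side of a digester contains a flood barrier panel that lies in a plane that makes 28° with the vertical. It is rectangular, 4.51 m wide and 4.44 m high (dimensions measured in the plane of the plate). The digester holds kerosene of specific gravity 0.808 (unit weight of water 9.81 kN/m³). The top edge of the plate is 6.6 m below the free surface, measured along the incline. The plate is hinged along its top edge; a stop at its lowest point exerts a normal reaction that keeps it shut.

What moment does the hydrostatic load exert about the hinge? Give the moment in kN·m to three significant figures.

M ≈ 2970 kN·m

γ = 0.808 × 9.81 = 7.92648 kN/m³.
The plate makes 28° with the vertical, i.e. θ = 90° − 28° = 62° to the horizontal. Measuring y along the incline from the free-surface line, vertical depth h = y·sinθ with sinθ = 0.882948.
The centroid lies 4.44/2 = 2.22 m below the top edge, so y_c = 6.6 + 2.22 = 8.82 m and h_c = 8.82 × 0.882948 = 7.7876 m.
A = 4.51 × 4.44 = 20.0244 m².
Resultant F = γ·h_c·A = 7.92648 × 7.7876 × 20.0244 = 1236.07 kN.
I_c = b·h³/12 = 4.51 × 4.44³/12 = 32.8961 m⁴.
Centre of pressure: y_p = y_c + I_c/(y_c·A) = 8.82 + 32.8961/(8.82 × 20.0244) = 8.82 + 0.186259 = 9.00626 m along the plane.
The resultant acts 2.22 + 0.186259 = 2.40626 m (along the plate) below the hinge at the top edge, so the moment about the hinge is M = F × 2.40626 = 1236.07 × 2.40626 = 2974.31 kN·m.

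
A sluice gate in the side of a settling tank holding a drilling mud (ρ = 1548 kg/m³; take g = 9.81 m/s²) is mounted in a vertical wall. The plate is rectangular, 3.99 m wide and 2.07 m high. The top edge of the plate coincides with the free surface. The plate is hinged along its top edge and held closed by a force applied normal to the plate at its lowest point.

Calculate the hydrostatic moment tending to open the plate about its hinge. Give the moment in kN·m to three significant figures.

M ≈ 179 kN·m

γ = ρg = 1548 × 9.81 / 1000 = 15.18588 kN/m³.
The centroid lies 2.07/2 = 1.035 m below the top edge, so the centroid depth is h_c = 1.035 m.
A = 3.99 × 2.07 = 8.2593 m².
Resultant F = γ·h_c·A = 15.18588 × 1.035 × 8.2593 = 129.815 kN.
I_c = b·h³/12 = 3.99 × 2.07³/12 = 2.94919 m⁴.
Centre of pressure: y_p = y_c + I_c/(y_c·A) = 1.035 + 2.94919/(1.035 × 8.2593) = 1.035 + 0.345 = 1.38 m along the plane.
The resultant acts 1.035 + 0.345 = 1.38 m (along the plate) below the hinge at the top edge, so the moment about the hinge is M = F × 1.38 = 129.815 × 1.38 = 179.145 kN·m.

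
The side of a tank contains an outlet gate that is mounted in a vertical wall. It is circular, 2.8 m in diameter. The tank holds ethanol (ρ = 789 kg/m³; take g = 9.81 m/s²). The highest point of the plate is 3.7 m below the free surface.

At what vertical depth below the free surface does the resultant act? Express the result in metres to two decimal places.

h_p = 5.20 m

γ = ρg = 789 × 9.81 / 1000 = 7.74009 kN/m³.
The centroid is at the centre, 1.4 m below the top of the plate, so the centroid depth is h_c = 3.7 + 1.4 = 5.1 m.
A = π(1.4)² = 6.15752 m².
Resultant F = γ·h_c·A = 7.74009 × 5.1 × 6.15752 = 243.065 kN.
I_c = πr⁴/4 = π × 1.4⁴/4 = 3.01719 m⁴.
Centre of pressure: y_p = y_c + I_c/(y_c·A) = 5.1 + 3.01719/(5.1 × 6.15752) = 5.1 + 0.0960786 = 5.19608 m along the plane.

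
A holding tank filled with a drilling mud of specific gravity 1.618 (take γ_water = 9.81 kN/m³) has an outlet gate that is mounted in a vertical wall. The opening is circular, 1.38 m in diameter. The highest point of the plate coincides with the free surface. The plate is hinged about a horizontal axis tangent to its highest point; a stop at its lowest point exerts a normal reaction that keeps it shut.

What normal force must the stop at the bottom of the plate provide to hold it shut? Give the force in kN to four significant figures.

P ≈ 10.24 kN

γ = 1.618 × 9.81 = 15.87258 kN/m³.
The centroid is at the centre, 0.69 m below the top of the plate, so the centroid depth is h_c = 0.69 m.
A = π(0.69)² = 1.49571 m².
Resultant F = γ·h_c·A = 15.87258 × 0.69 × 1.49571 = 16.3811 kN.
I_c = πr⁴/4 = π × 0.69⁴/4 = 0.178027 m⁴.
Centre of pressure: y_p = y_c + I_c/(y_c·A) = 0.69 + 0.178027/(0.69 × 1.49571) = 0.69 + 0.1725 = 0.8625 m along the plane.
The resultant acts 0.69 + 0.1725 = 0.8625 m (along the plate) below the hinge at the top edge, so the moment about the hinge is M = F × 0.8625 = 16.3811 × 0.8625 = 14.1287 kN·m.
A normal force at the bottom, 1.38 m from the hinge, must supply this moment: P = 14.1287/1.38 = 10.2382 kN.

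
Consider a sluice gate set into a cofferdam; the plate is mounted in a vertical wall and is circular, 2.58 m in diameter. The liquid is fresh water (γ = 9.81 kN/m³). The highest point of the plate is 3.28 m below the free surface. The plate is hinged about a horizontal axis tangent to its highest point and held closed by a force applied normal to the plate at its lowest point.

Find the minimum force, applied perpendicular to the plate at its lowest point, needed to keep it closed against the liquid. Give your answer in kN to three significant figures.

P ≈ 125 kN

γ = 9.81 kN/m³.
The centroid is at the centre, 1.29 m below the top of the plate, so the centroid depth is h_c = 3.28 + 1.29 = 4.57 m.
A = π(1.29)² = 5.22792 m².
Resultant F = γ·h_c·A = 9.81 × 4.57 × 5.22792 = 234.377 kN.
I_c = πr⁴/4 = π × 1.29⁴/4 = 2.17495 m⁴.
Centre of pressure: y_p = y_c + I_c/(y_c·A) = 4.57 + 2.17495/(4.57 × 5.22792) = 4.57 + 0.0910341 = 4.66103 m along the plane.
The resultant acts 1.29 + 0.0910341 = 1.38103 m (along the plate) below the hinge at the top edge, so the moment about the hinge is M = F × 1.38103 = 234.377 × 1.38103 = 323.682 kN·m.
A normal force at the bottom, 2.58 m from the hinge, must supply this moment: P = 323.682/2.58 = 125.458 kN.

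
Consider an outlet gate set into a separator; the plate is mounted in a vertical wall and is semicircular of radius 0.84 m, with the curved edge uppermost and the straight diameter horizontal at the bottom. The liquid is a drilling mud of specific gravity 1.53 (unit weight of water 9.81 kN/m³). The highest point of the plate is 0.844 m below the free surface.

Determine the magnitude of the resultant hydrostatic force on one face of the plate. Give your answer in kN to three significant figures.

F ≈ 22.1 kN

γ = 1.53 × 9.81 = 15.0093 kN/m³.
The centroid lies 4r/(3π) = 0.356507 m above the diameter, so r − 4r/(3π) = 0.84 − 0.356507 = 0.483493 m below the topmost point, so the centroid depth is h_c = 0.844 + 0.483493 = 1.32749 m.
A = πr²/2 = π × 0.84²/2 = 1.10835 m².
Resultant F = γ·h_c·A = 15.0093 × 1.32749 × 1.10835 = 22.0835 kN.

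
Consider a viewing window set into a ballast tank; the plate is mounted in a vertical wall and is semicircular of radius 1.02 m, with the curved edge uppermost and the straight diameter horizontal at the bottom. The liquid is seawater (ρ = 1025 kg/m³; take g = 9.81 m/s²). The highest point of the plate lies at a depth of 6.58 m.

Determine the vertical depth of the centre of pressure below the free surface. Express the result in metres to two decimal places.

h_p = 7.18 m

γ = ρg = 1025 × 9.81 / 1000 = 10.05525 kN/m³.
The centroid lies 4r/(3π) = 0.432901 m above the diameter, so r − 4r/(3π) = 1.02 − 0.432901 = 0.587099 m below the topmost point, so the centroid depth is h_c = 6.58 + 0.587099 = 7.1671 m.
A = πr²/2 = π × 1.02²/2 = 1.63426 m².
Resultant F = γ·h_c·A = 10.05525 × 7.1671 × 1.63426 = 117.776 kN.
I_c = (π/8 − 8/(9π))·r⁴ = 0.109757 × 1.02⁴ = 0.118805 m⁴.
Centre of pressure: y_p = y_c + I_c/(y_c·A) = 7.1671 + 0.118805/(7.1671 × 1.63426) = 7.1671 + 0.0101431 = 7.17724 m along the plane.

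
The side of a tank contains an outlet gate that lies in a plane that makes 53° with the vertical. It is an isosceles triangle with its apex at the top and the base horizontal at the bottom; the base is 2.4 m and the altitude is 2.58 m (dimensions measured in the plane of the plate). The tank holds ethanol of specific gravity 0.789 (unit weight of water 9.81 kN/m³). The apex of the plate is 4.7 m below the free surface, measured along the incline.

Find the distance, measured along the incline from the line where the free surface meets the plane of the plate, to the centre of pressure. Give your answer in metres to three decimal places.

y_p = 6.478 m

γ = 0.789 × 9.81 = 7.74009 kN/m³.
The plate makes 53° with the vertical, i.e. θ = 90° − 53° = 37° to the horizontal. Measuring y along the incline from the free-surface line, vertical depth h = y·sinθ with sinθ = 0.601815.
With the apex up, the centroid sits 2h/3 = 2 × 2.58/3 = 1.72 m below the apex, so y_c = 4.7 + 1.72 = 6.42 m and h_c = 6.42 × 0.601815 = 3.86365 m.
A = ½ × 2.4 × 2.58 = 3.096 m².
Resultant F = γ·h_c·A = 7.74009 × 3.86365 × 3.096 = 92.5859 kN.
I_c = b·h³/36 = 2.4 × 2.58³/36 = 1.1449 m⁴.
Centre of pressure: y_p = y_c + I_c/(y_c·A) = 6.42 + 1.1449/(6.42 × 3.096) = 6.42 + 0.0576012 = 6.4776 m along the plane.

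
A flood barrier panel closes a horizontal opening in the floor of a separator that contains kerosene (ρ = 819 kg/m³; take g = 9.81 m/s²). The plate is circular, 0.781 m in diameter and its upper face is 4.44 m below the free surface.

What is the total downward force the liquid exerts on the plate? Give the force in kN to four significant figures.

F ≈ 17.09 kN

γ = ρg = 819 × 9.81 / 1000 = 8.03439 kN/m³.
The plate is horizontal, so pressure is uniform at p = γ·h = 8.03439 × 4.44 = 35.6727 kN/m².
A = π(0.3905)² = 0.479062 m².
F = p·A = 35.6727 × 0.479062 = 17.0894 kN.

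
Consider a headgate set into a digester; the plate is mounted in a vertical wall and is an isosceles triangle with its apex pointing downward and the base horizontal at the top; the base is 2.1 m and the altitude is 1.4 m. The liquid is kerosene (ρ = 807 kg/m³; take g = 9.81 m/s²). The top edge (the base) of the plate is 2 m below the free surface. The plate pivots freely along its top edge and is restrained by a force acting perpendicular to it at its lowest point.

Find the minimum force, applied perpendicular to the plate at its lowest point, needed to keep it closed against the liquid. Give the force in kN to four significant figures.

P ≈ 10.47 kN

γ = ρg = 807 × 9.81 / 1000 = 7.91667 kN/m³.
With the apex down, the centroid sits h/3 = 1.4/3 = 0.466667 m below the base (the top edge), so the centroid depth is h_c = 2 + 0.466667 = 2.46667 m.
A = ½ × 2.1 × 1.4 = 1.47 m².
Resultant F = γ·h_c·A = 7.91667 × 2.46667 × 1.47 = 28.7059 kN.
I_c = b·h³/36 = 2.1 × 1.4³/36 = 0.160067 m⁴.
Centre of pressure: y_p = y_c + I_c/(y_c·A) = 2.46667 + 0.160067/(2.46667 × 1.47) = 2.46667 + 0.0441442 = 2.51081 m along the plane.
The resultant acts 0.466667 + 0.0441442 = 0.510811 m (along the plate) below the hinge at the top edge, so the moment about the hinge is M = F × 0.510811 = 28.7059 × 0.510811 = 14.6633 kN·m.
A normal force at the bottom, 1.4 m from the hinge, must supply this moment: P = 14.6633/1.4 = 10.4738 kN.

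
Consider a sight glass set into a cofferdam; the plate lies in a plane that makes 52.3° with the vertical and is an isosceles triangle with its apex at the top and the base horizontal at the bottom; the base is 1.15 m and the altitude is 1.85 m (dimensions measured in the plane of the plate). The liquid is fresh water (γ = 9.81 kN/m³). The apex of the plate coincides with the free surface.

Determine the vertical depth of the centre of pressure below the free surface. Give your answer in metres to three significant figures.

γ = 9.81 kN/m³.
The plate makes 52.3° with the vertical, i.e. θ = 90° − 52.3° = 37.7° to the horizontal. Measuring y along the incline from the free-surface line, vertical depth h = y·sinθ with sinθ = 0.611527.
With the apex up, the centroid sits 2h/3 = 2 × 1.85/3 = 1.23333 m below the apex, so y_c = 1.23333 m and h_c = 1.23333 × 0.611527 = 0.754215 m.
A = ½ × 1.15 × 1.85 = 1.06375 m².
Resultant F = γ·h_c·A = 9.81 × 0.754215 × 1.06375 = 7.87053 kN.
I_c = b·h³/36 = 1.15 × 1.85³/36 = 0.20226 m⁴.
Centre of pressure: y_p = y_c + I_c/(y_c·A) = 1.23333 + 0.20226/(1.23333 × 1.06375) = 1.23333 + 0.154167 = 1.3875 m along the plane.
Vertically, h_p = y_p·sinθ = 1.3875 × 0.611527 = 0.848494 m.

h_p = 0.848 m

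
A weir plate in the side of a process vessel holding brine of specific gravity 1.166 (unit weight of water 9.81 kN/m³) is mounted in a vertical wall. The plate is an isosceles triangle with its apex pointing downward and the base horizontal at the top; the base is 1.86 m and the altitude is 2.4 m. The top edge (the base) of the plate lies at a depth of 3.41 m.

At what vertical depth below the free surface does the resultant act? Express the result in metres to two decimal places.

h_p = 4.29 m

γ = 1.166 × 9.81 = 11.43846 kN/m³.
With the apex down, the centroid sits h/3 = 2.4/3 = 0.8 m below the base (the top edge), so the centroid depth is h_c = 3.41 + 0.8 = 4.21 m.
A = ½ × 1.86 × 2.4 = 2.232 m².
Resultant F = γ·h_c·A = 11.43846 × 4.21 × 2.232 = 107.484 kN.
I_c = b·h³/36 = 1.86 × 2.4³/36 = 0.71424 m⁴.
Centre of pressure: y_p = y_c + I_c/(y_c·A) = 4.21 + 0.71424/(4.21 × 2.232) = 4.21 + 0.0760095 = 4.28601 m along the plane.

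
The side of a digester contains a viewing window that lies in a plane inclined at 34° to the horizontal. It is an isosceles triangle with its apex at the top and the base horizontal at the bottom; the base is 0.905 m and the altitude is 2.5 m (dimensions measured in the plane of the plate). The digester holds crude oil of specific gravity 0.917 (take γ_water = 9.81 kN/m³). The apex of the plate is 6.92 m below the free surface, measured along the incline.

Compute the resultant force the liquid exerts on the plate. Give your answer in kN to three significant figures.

γ = 0.917 × 9.81 = 8.99577 kN/m³.
Let θ = 34° be the plate's angle to the horizontal; measure y along the incline from where the plane meets the free surface. Vertical depth h = y·sinθ with sinθ = 0.559193.
With the apex up, the centroid sits 2h/3 = 2 × 2.5/3 = 1.66667 m below the apex, so y_c = 6.92 + 1.66667 = 8.58667 m and h_c = 8.58667 × 0.559193 = 4.80161 m.
A = ½ × 0.905 × 2.5 = 1.13125 m².
Resultant F = γ·h_c·A = 8.99577 × 4.80161 × 1.13125 = 48.8634 kN.

F ≈ 48.9 kN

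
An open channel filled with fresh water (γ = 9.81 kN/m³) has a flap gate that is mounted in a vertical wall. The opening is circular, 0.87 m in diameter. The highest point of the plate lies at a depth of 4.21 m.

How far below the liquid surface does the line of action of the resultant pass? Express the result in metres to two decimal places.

h_p = 4.66 m

γ = 9.81 kN/m³.
The centroid is at the centre, 0.435 m below the top of the plate, so the centroid depth is h_c = 4.21 + 0.435 = 4.645 m.
A = π(0.435)² = 0.594468 m².
Resultant F = γ·h_c·A = 9.81 × 4.645 × 0.594468 = 27.0884 kN.
I_c = πr⁴/4 = π × 0.435⁴/4 = 0.028122 m⁴.
Centre of pressure: y_p = y_c + I_c/(y_c·A) = 4.645 + 0.028122/(4.645 × 0.594468) = 4.645 + 0.0101843 = 4.65518 m along the plane.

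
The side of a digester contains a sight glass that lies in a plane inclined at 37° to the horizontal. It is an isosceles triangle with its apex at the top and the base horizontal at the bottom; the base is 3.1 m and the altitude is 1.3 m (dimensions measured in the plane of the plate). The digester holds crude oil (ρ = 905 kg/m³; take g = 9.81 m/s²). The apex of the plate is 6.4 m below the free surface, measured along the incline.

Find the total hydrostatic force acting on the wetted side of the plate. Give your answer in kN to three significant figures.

γ = ρg = 905 × 9.81 / 1000 = 8.87805 kN/m³.
Let θ = 37° be the plate's angle to the horizontal; measure y along the incline from where the plane meets the free surface. Vertical depth h = y·sinθ with sinθ = 0.601815.
With the apex up, the centroid sits 2h/3 = 2 × 1.3/3 = 0.866667 m below the apex, so y_c = 6.4 + 0.866667 = 7.26667 m and h_c = 7.26667 × 0.601815 = 4.37319 m.
A = ½ × 3.1 × 1.3 = 2.015 m².
Resultant F = γ·h_c·A = 8.87805 × 4.37319 × 2.015 = 78.2332 kN.

F ≈ 78.2 kN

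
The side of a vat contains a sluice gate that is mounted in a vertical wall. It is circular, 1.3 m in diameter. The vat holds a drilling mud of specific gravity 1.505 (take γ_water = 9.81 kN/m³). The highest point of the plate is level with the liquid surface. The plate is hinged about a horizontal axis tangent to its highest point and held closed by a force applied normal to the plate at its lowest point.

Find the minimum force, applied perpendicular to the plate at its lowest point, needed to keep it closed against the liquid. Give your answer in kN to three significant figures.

P ≈ 7.96 kN

γ = 1.505 × 9.81 = 14.76405 kN/m³.
The centroid is at the centre, 0.65 m below the top of the plate, so the centroid depth is h_c = 0.65 m.
A = π(0.65)² = 1.32732 m².
Resultant F = γ·h_c·A = 14.76405 × 0.65 × 1.32732 = 12.7378 kN.
I_c = πr⁴/4 = π × 0.65⁴/4 = 0.140198 m⁴.
Centre of pressure: y_p = y_c + I_c/(y_c·A) = 0.65 + 0.140198/(0.65 × 1.32732) = 0.65 + 0.1625 = 0.8125 m along the plane.
The resultant acts 0.65 + 0.1625 = 0.8125 m (along the plate) below the hinge at the top edge, so the moment about the hinge is M = F × 0.8125 = 12.7378 × 0.8125 = 10.3495 kN·m.
A normal force at the bottom, 1.3 m from the hinge, must supply this moment: P = 10.3495/1.3 = 7.96115 kN.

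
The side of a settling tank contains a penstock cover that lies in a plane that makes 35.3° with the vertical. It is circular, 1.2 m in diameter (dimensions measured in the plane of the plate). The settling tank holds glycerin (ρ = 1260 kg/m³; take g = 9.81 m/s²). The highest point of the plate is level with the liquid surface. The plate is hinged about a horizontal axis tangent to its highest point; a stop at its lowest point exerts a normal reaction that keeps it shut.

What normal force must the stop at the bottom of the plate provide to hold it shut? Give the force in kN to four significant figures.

γ = ρg = 1260 × 9.81 / 1000 = 12.3606 kN/m³.
The plate makes 35.3° with the vertical, i.e. θ = 90° − 35.3° = 54.7° to the horizontal. Measuring y along the incline from the free-surface line, vertical depth h = y·sinθ with sinθ = 0.816138.
The centroid is at the centre, 0.6 m below the top of the plate, so y_c = 0.6 m and h_c = 0.6 × 0.816138 = 0.489683 m.
A = π(0.6)² = 1.13097 m².
Resultant F = γ·h_c·A = 12.3606 × 0.489683 × 1.13097 = 6.84551 kN.
I_c = πr⁴/4 = π × 0.6⁴/4 = 0.101788 m⁴.
Centre of pressure: y_p = y_c + I_c/(y_c·A) = 0.6 + 0.101788/(0.6 × 1.13097) = 0.6 + 0.150001 = 0.750001 m along the plane.
The resultant acts 0.6 + 0.150001 = 0.750001 m (along the plate) below the hinge at the top edge, so the moment about the hinge is M = F × 0.750001 = 6.84551 × 0.750001 = 5.13414 kN·m.
A normal force at the bottom, 1.2 m from the hinge, must supply this moment: P = 5.13414/1.2 = 4.27845 kN.

P ≈ 4.278 kN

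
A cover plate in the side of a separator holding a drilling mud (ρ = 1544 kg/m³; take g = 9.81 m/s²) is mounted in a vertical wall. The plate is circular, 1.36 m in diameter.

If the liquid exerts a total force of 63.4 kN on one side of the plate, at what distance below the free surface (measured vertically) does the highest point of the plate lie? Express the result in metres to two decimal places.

d_top ≈ 2.20 m

γ = ρg = 1544 × 9.81 / 1000 = 15.14664 kN/m³.
A = π(0.68)² = 1.45267 m².
From F = γ·h_c·A, the centroid depth is h_c = 63.4/(15.14664 × 1.45267) = 2.88142 m.
The centroid is at the centre, 0.68 m below the top of the plate, so the highest point sits at h_top = 2.88142 − 0.68 = 2.20142 m below the surface.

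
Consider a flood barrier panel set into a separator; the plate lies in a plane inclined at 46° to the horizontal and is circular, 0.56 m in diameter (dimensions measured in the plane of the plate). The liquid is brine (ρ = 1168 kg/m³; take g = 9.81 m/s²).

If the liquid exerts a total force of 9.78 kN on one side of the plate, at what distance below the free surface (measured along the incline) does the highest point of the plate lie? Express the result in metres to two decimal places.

γ = ρg = 1168 × 9.81 / 1000 = 11.45808 kN/m³.
A = π(0.28)² = 0.246301 m².
From F = γ·h_c·A, the centroid depth is h_c = 9.78/(11.45808 × 0.246301) = 3.46546 m.
Let θ = 46° be the plate's angle to the horizontal; measure y along the incline from where the plane meets the free surface. Vertical depth h = y·sinθ with sinθ = 0.719340.
Along the incline, y_c = h_c/sinθ = 3.46546/0.719340 = 4.81755 m.
The centroid is at the centre, 0.28 m below the top of the plate, so the highest point sits at y_top = 4.81755 − 0.28 = 4.53755 m along the incline.

y_top ≈ 4.54 m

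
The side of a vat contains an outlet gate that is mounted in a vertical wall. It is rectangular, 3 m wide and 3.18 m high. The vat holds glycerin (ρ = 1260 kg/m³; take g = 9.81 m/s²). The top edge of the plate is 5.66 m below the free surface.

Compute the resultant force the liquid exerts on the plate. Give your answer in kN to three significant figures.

γ = ρg = 1260 × 9.81 / 1000 = 12.3606 kN/m³.
The centroid lies 3.18/2 = 1.59 m below the top edge, so the centroid depth is h_c = 5.66 + 1.59 = 7.25 m.
A = 3 × 3.18 = 9.54 m².
Resultant F = γ·h_c·A = 12.3606 × 7.25 × 9.54 = 854.921 kN.

F ≈ 855 kN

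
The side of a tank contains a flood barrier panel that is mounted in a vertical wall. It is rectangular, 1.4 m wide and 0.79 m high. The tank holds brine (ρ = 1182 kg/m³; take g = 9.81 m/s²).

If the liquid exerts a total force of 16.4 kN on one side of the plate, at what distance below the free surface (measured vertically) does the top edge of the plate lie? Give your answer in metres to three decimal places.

γ = ρg = 1182 × 9.81 / 1000 = 11.59542 kN/m³.
A = 1.4 × 0.79 = 1.106 m².
From F = γ·h_c·A, the centroid depth is h_c = 16.4/(11.59542 × 1.106) = 1.2788 m.
The centroid lies 0.79/2 = 0.395 m below the top edge, so the top edge sits at h_top = 1.2788 − 0.395 = 0.8838 m below the surface.

d_top ≈ 0.884 m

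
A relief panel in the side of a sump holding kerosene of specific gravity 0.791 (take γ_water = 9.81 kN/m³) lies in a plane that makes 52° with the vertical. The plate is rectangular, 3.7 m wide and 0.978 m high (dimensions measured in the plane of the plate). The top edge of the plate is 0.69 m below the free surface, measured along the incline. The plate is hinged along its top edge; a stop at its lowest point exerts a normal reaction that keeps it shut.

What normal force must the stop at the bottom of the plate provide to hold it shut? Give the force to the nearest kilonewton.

γ = 0.791 × 9.81 = 7.75971 kN/m³.
The plate makes 52° with the vertical, i.e. θ = 90° − 52° = 38° to the horizontal. Measuring y along the incline from the free-surface line, vertical depth h = y·sinθ with sinθ = 0.615661.
The centroid lies 0.978/2 = 0.489 m below the top edge, so y_c = 0.69 + 0.489 = 1.179 m and h_c = 1.179 × 0.615661 = 0.725864 m.
A = 3.7 × 0.978 = 3.6186 m².
Resultant F = γ·h_c·A = 7.75971 × 0.725864 × 3.6186 = 20.3817 kN.
I_c = b·h³/12 = 3.7 × 0.978³/12 = 0.288428 m⁴.
Centre of pressure: y_p = y_c + I_c/(y_c·A) = 1.179 + 0.288428/(1.179 × 3.6186) = 1.179 + 0.0676057 = 1.24661 m along the plane.
The resultant acts 0.489 + 0.0676057 = 0.556606 m (along the plate) below the hinge at the top edge, so the moment about the hinge is M = F × 0.556606 = 20.3817 × 0.556606 = 11.3446 kN·m.
A normal force at the bottom, 0.978 m from the hinge, must supply this moment: P = 11.3446/0.978 = 11.5998 kN.

P ≈ 12 kN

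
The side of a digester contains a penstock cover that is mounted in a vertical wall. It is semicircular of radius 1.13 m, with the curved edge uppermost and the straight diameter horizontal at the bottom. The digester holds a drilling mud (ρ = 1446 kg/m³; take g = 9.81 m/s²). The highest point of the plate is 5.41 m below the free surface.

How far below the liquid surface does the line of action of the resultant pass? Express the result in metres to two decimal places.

h_p = 6.08 m

γ = ρg = 1446 × 9.81 / 1000 = 14.18526 kN/m³.
The centroid lies 4r/(3π) = 0.479587 m above the diameter, so r − 4r/(3π) = 1.13 − 0.479587 = 0.650413 m below the topmost point, so the centroid depth is h_c = 5.41 + 0.650413 = 6.06041 m.
A = πr²/2 = π × 1.13²/2 = 2.00575 m².
Resultant F = γ·h_c·A = 14.18526 × 6.06041 × 2.00575 = 172.431 kN.
I_c = (π/8 − 8/(9π))·r⁴ = 0.109757 × 1.13⁴ = 0.178956 m⁴.
Centre of pressure: y_p = y_c + I_c/(y_c·A) = 6.06041 + 0.178956/(6.06041 × 2.00575) = 6.06041 + 0.014722 = 6.07513 m along the plane.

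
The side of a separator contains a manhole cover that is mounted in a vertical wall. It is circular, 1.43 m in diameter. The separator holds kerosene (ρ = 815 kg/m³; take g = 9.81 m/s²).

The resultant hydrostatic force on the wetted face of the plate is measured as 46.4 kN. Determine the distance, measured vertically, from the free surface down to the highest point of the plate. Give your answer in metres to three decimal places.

d_top ≈ 2.899 m

γ = ρg = 815 × 9.81 / 1000 = 7.99515 kN/m³.
A = π(0.715)² = 1.60606 m².
From F = γ·h_c·A, the centroid depth is h_c = 46.4/(7.99515 × 1.60606) = 3.61351 m.
The centroid is at the centre, 0.715 m below the top of the plate, so the highest point sits at h_top = 3.61351 − 0.715 = 2.89851 m below the surface.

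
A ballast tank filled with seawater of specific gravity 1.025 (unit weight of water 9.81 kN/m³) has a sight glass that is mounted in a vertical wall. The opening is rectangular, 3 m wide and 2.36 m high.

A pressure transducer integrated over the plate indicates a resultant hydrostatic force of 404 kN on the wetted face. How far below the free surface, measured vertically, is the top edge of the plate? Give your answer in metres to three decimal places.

d_top ≈ 4.495 m

γ = 1.025 × 9.81 = 10.05525 kN/m³.
A = 3 × 2.36 = 7.08 m².
From F = γ·h_c·A, the centroid depth is h_c = 404/(10.05525 × 7.08) = 5.67486 m.
The centroid lies 2.36/2 = 1.18 m below the top edge, so the top edge sits at h_top = 5.67486 − 1.18 = 4.49486 m below the surface.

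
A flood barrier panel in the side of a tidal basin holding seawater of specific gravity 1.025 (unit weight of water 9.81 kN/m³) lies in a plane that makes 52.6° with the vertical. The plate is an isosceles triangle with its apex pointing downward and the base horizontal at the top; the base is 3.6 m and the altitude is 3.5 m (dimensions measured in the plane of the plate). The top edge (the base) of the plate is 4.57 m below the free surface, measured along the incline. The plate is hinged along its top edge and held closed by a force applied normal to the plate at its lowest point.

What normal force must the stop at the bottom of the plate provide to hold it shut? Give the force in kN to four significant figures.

P ≈ 81.06 kN

γ = 1.025 × 9.81 = 10.05525 kN/m³.
The plate makes 52.6° with the vertical, i.e. θ = 90° − 52.6° = 37.4° to the horizontal. Measuring y along the incline from the free-surface line, vertical depth h = y·sinθ with sinθ = 0.607376.
With the apex down, the centroid sits h/3 = 3.5/3 = 1.16667 m below the base (the top edge), so y_c = 4.57 + 1.16667 = 5.73667 m and h_c = 5.73667 × 0.607376 = 3.48432 m.
A = ½ × 3.6 × 3.5 = 6.3 m².
Resultant F = γ·h_c·A = 10.05525 × 3.48432 × 6.3 = 220.725 kN.
I_c = b·h³/36 = 3.6 × 3.5³/36 = 4.2875 m⁴.
Centre of pressure: y_p = y_c + I_c/(y_c·A) = 5.73667 + 4.2875/(5.73667 × 6.3) = 5.73667 + 0.118633 = 5.8553 m along the plane.
The resultant acts 1.16667 + 0.118633 = 1.2853 m (along the plate) below the hinge at the top edge, so the moment about the hinge is M = F × 1.2853 = 220.725 × 1.2853 = 283.698 kN·m.
A normal force at the bottom, 3.5 m from the hinge, must supply this moment: P = 283.698/3.5 = 81.0566 kN.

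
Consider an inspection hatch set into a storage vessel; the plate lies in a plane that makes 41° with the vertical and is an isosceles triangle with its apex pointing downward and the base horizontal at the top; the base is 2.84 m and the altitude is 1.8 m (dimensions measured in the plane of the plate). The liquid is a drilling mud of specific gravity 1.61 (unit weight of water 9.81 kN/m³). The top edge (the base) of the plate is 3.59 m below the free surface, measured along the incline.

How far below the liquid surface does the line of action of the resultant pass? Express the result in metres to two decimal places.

γ = 1.61 × 9.81 = 15.7941 kN/m³.
The plate makes 41° with the vertical, i.e. θ = 90° − 41° = 49° to the horizontal. Measuring y along the incline from the free-surface line, vertical depth h = y·sinθ with sinθ = 0.754710.
With the apex down, the centroid sits h/3 = 1.8/3 = 0.6 m below the base (the top edge), so y_c = 3.59 + 0.6 = 4.19 m and h_c = 4.19 × 0.754710 = 3.16223 m.
A = ½ × 2.84 × 1.8 = 2.556 m².
Resultant F = γ·h_c·A = 15.7941 × 3.16223 × 2.556 = 127.658 kN.
I_c = b·h³/36 = 2.84 × 1.8³/36 = 0.46008 m⁴.
Centre of pressure: y_p = y_c + I_c/(y_c·A) = 4.19 + 0.46008/(4.19 × 2.556) = 4.19 + 0.0429594 = 4.23296 m along the plane.
Vertically, h_p = y_p·sinθ = 4.23296 × 0.754710 = 3.19466 m.

h_p = 3.19 m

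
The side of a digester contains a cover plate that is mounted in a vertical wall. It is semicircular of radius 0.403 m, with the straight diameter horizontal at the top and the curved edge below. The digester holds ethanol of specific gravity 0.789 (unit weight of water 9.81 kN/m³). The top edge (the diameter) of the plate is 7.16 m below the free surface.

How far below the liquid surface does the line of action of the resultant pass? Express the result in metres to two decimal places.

h_p = 7.33 m

γ = 0.789 × 9.81 = 7.74009 kN/m³.
The centroid of a semicircle lies 4r/(3π) = 0.171039 m from the diameter, here below the top edge, so the centroid depth is h_c = 7.16 + 0.171039 = 7.33104 m.
A = πr²/2 = π × 0.403²/2 = 0.255111 m².
Resultant F = γ·h_c·A = 7.74009 × 7.33104 × 0.255111 = 14.4757 kN.
I_c = (π/8 − 8/(9π))·r⁴ = 0.109757 × 0.403⁴ = 0.00289503 m⁴.
Centre of pressure: y_p = y_c + I_c/(y_c·A) = 7.33104 + 0.00289503/(7.33104 × 0.255111) = 7.33104 + 0.00154795 = 7.33259 m along the plane.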